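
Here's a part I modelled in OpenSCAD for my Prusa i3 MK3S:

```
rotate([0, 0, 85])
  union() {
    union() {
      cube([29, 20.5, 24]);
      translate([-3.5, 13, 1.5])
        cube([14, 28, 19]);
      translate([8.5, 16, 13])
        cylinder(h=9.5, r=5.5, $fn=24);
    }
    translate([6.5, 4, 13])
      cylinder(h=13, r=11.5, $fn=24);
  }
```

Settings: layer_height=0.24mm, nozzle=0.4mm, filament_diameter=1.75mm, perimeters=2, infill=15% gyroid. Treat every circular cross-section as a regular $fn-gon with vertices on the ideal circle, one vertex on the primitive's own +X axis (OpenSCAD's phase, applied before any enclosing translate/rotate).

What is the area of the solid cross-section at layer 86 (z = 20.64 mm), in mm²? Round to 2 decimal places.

765.74 mm²

At z = 20.64 mm: the cube (footprint 29×20.5) is included at this height (area 594.50 mm²); the cube at (-3.5, 13) is absent (z outside [1.5, 20.5]); the r=5.5 cylinder at (8.5, 16) gives a regular 24-gon of circumradius 5.5 (constant along its height) (area = (24/2)·5.500²·sin(360°/24) = 93.95 mm²); Taking the union: the regions partially overlap — summed areas 688.45 mm² minus the doubly-counted overlap 89.85 mm² gives 598.60 mm² — area = 598.60 mm²; the r=11.5 cylinder at (6.5, 4) gives a regular 24-gon of circumradius 11.5 (constant along its height) (area = (24/2)·11.500²·sin(360°/24) = 410.75 mm²); Combining (union): the regions partially overlap — summed areas 1009.34 mm² minus the doubly-counted overlap 243.60 mm² gives 765.74 mm² — area = 765.74 mm²; (rotated 85° about Z; rotation is an isometry so areas/perimeters/island counts are preserved). Overall, the cross-section is a single solid region. Net area = 765.74 mm².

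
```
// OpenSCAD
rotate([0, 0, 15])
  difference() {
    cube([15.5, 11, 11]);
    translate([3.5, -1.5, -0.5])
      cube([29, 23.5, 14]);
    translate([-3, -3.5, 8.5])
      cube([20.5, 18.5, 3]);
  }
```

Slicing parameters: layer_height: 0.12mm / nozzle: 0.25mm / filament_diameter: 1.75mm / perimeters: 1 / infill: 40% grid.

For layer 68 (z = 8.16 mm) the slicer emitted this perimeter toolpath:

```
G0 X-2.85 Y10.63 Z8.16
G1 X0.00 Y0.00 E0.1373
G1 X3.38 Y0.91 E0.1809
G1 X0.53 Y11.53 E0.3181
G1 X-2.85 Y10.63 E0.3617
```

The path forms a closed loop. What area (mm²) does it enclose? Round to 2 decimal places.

38.49 mm²

Apply the shoelace formula to the sequence of (X, Y) vertices; enclosed area = 38.49 mm².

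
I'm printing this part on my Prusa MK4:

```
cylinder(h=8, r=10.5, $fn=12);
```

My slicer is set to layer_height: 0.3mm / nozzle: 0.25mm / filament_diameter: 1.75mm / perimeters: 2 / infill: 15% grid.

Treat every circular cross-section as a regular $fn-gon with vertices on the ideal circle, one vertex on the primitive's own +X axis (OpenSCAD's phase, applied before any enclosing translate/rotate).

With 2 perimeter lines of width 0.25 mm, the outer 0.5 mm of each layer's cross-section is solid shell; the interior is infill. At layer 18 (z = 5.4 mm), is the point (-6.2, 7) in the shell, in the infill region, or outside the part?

At z = 5.4 mm: the cylinder: section is a regular 12-gon, circumradius r=10.5. Overall, the cross-section is a single solid region. The nearest boundary edge runs (-5.25, 9.09)→(-9.09, 5.25); distance from the point to it = 0.81 mm. The point is inside the cross-section and 0.81 mm from the nearest boundary — more than the 0.5 mm shell width (2 × 0.25), so it's in the infill interior.

infill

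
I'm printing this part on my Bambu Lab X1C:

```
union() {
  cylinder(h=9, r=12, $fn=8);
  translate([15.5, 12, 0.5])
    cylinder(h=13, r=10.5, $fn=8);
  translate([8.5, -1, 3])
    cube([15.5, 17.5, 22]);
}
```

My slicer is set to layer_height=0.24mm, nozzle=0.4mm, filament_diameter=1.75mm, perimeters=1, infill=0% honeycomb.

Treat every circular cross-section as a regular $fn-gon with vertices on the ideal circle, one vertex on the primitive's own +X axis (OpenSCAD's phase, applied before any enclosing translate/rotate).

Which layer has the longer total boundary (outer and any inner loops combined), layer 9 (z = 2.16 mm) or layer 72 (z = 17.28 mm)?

layer 9 (z = 2.16 mm)

Layer 9 (z = 2.16): the cylinder: section is a regular 8-gon, circumradius r=12 (perimeter = 2·8·12.000·sin(180°/8) = 73.48 mm); the cylinder at (15.5, 12): section is a regular 8-gon, circumradius r=10.5 (perimeter = 2·8·10.500·sin(180°/8) = 64.29 mm); the cube at (8.5, -1) is not intersected at this z (z outside [3, 25]); Combining (union): the regions partially overlap (shared area 9.99 mm²), so the edge portions inside another operand are dropped and the merged outline is re-measured after clipping — boundary = 121.80 mm. So its perimeter = 121.80 mm. Layer 72 (z = 17.28): the cylinder does not reach this height (z outside [0, 9]); the cylinder at (15.5, 12) does not reach this height (z outside [0.5, 13.5]); the cube at (8.5, -1) (footprint 15.5×17.5) is included at this height (perimeter 66.00 mm); Taking the union: only the 15.5×17.5 cube at (8.5, -1) is present, so the union is just that shape — boundary = 66.00 mm. So its perimeter = 66.00 mm. Layer 9 is larger (121.80 vs 66.00 mm).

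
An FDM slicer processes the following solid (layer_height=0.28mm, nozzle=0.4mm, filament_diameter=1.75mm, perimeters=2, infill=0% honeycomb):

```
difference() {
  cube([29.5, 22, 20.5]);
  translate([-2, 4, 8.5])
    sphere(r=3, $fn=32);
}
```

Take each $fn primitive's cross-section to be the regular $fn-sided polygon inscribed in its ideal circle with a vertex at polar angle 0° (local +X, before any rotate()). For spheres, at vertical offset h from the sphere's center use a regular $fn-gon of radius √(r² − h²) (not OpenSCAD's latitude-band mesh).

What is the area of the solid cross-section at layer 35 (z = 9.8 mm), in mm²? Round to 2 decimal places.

647.28 mm²

At z = 9.8 mm: the cube is present — its section is the full 29.5×22 rectangle (area 649.00 mm²); the sphere at (-2, 4): section is a regular 32-gon, circumradius = √(r²−h²) = √(3²−1.3²) = 2.704 (area = (32/2)·2.704²·sin(360°/32) = 22.82 mm²); After the difference (first − rest): starting from the 29.5×22 cube (649.00 mm²), the r=3 sphere at (-2, 4) partially overlaps it — only the 1.72 mm² overlap (of its 22.82 mm²) is removed, clipping the outline — area = 647.28 mm². Overall, the cross-section is a single solid region. Net area = 647.28 mm².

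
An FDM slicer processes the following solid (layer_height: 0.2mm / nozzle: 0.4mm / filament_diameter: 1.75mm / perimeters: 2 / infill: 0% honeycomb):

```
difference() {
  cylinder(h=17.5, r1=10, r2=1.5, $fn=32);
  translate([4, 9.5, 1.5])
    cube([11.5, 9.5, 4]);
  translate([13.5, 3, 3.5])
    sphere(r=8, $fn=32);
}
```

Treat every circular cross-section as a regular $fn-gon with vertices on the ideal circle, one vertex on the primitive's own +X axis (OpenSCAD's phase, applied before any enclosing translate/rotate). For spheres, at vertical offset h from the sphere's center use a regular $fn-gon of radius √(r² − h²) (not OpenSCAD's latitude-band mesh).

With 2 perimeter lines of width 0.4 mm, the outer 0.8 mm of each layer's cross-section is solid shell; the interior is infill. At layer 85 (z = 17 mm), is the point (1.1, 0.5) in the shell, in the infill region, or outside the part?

At z = 17 mm: the cone (r1=10→r2=1.5) has section circumradius 1.743 here — a regular 32-gon; the cube at (4, 9.5) does not reach this height (z outside [1.5, 5.5]); the sphere at (13.5, 3) is not intersected at this z (|z−center|=13.500 > r=8); After the difference (first − rest): none of the subtracted shapes is present at this height, so the cone is unchanged — 1 connected region. Overall, the cross-section is a single solid region. The nearest boundary edge runs (1.61, 0.67)→(1.45, 0.97); distance from the point to it = 0.53 mm. The point is inside the cross-section, 0.53 mm from the nearest boundary — within the 0.8 mm shell band (2 × 0.4).

shell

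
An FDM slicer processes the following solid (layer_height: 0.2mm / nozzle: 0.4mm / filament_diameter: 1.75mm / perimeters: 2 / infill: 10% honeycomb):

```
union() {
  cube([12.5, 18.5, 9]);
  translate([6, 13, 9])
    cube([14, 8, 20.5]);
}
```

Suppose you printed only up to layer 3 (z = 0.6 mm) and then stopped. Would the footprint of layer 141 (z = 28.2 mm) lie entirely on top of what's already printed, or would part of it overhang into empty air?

part overhangs

Compare the two slices. At z = 0.6: the 12.5×18.5 cube contributes its full rectangle (area 231.25 mm²); the cube at (6, 13) is absent (z outside [9, 29.5]); Combining (union): only the 12.5×18.5 cube is present, so the union is just that shape — area = 231.25 mm². At z = 28.2: the cube is not intersected at this z (z outside [0, 9]); the cube at (6, 13) (footprint 14×8) is included at this height (area 112.00 mm²); Combining (union): only the 14×8 cube at (6, 13) is present, so the union is just that shape — area = 112.00 mm². Checking containment: at z = 28.2 the cross-section extends beyond the z = 0.6 cross-section by about 76.25 mm².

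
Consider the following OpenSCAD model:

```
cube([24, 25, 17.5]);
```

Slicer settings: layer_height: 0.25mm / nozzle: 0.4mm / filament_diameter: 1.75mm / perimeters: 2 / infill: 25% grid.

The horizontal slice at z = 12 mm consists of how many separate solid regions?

1

At z = 12 mm: the cube is present — its section is the full 24×25 rectangle. The result has 1 disconnected region.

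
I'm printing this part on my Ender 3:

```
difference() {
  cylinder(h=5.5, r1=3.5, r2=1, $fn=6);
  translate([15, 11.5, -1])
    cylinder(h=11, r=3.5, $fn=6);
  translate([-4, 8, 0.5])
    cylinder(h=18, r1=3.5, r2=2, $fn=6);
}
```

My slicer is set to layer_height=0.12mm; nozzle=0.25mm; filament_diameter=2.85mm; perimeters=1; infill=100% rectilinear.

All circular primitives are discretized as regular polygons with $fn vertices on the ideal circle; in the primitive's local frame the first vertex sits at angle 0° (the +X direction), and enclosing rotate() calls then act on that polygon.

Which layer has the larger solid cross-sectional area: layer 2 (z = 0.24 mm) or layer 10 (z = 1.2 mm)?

Layer 2 (z = 0.24): the cone: at t=0.044 of its height the radius interpolates to r₁+(r₂−r₁)t = 3.391, giving a regular 6-gon of that circumradius (area = (6/2)·3.391²·sin(360°/6) = 29.87 mm²); the r=3.5 cylinder at (15, 11.5) gives a regular 6-gon of circumradius 3.5 (constant along its height) (area = (6/2)·3.500²·sin(360°/6) = 31.83 mm²); the cone at (-4, 8) is absent (z outside [0.5, 18.5]); After the difference (first − rest): starting from the cone (29.87 mm²), the r=3.5 cylinder at (15, 11.5) misses the remaining region (no effect) — area = 29.87 mm². So its area = 29.87 mm². Layer 10 (z = 1.2): the cone contributes a regular 6-gon of circumradius 2.955 (interpolated between r1=3.5 and r2=1 at t=0.218) (area = (6/2)·2.955²·sin(360°/6) = 22.68 mm²); the r=3.5 cylinder at (15, 11.5) gives a regular 6-gon of circumradius 3.5 (constant along its height) (area = (6/2)·3.500²·sin(360°/6) = 31.83 mm²); the cone at (-4, 8) contributes a regular 6-gon of circumradius 3.442 (interpolated between r1=3.5 and r2=2 at t=0.039) (area = (6/2)·3.442²·sin(360°/6) = 30.77 mm²); Taking the first minus the rest: starting from the cone (22.68 mm²), the r=3.5 cylinder at (15, 11.5) misses the remaining region (no effect); the cone at (-4, 8) misses the remaining region (no effect) — area = 22.68 mm². So its area = 22.68 mm². Layer 2 is larger (29.87 vs 22.68 mm²).

layer 2 (z = 0.24 mm)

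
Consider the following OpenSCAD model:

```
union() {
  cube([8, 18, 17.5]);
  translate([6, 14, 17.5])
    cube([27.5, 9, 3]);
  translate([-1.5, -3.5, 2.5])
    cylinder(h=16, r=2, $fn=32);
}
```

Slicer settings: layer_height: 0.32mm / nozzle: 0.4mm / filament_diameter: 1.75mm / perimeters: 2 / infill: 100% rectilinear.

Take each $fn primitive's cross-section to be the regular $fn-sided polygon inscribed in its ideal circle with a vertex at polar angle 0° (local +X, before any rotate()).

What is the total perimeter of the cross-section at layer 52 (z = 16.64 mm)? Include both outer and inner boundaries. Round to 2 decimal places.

64.55 mm

At z = 16.64 mm: the cube (footprint 8×18) is included at this height (perimeter 52.00 mm); the cube at (6, 14) is absent (z outside [17.5, 20.5]); the cylinder at (-1.5, -3.5): section is a regular 32-gon, circumradius r=2 (perimeter = 2·32·2.000·sin(180°/32) = 12.55 mm); Combining (union): the 2 present regions are separate (no shared area or edge), so areas and boundary lengths simply add and each stays a separate island — boundary = 64.55 mm. Overall, the cross-section has 2 separate islands. Total boundary length (outer) = 64.55 mm.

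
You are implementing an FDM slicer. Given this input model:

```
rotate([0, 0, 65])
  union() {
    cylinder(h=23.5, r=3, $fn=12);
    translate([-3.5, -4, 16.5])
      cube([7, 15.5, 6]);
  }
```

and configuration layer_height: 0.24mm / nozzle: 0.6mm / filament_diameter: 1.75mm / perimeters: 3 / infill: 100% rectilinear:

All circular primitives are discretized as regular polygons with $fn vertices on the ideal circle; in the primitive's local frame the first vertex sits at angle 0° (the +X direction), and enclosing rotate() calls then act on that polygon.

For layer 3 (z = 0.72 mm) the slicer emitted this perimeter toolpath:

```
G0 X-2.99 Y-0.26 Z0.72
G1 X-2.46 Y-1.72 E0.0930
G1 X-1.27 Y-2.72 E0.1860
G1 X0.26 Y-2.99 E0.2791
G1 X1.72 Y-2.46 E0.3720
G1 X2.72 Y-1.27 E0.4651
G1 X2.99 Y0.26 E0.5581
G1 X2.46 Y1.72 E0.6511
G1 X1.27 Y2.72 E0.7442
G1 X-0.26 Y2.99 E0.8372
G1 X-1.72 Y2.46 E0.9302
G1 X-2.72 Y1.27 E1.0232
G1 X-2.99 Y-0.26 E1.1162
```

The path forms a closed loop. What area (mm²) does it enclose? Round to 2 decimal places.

Apply the shoelace formula to the sequence of (X, Y) vertices; enclosed area = 27.03 mm².

27.03 mm²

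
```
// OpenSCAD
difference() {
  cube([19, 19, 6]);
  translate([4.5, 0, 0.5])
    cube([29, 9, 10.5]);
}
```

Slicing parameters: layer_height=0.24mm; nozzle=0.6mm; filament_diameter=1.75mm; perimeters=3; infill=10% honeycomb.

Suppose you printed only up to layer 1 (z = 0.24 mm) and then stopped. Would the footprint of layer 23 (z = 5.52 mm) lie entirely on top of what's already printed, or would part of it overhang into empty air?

entirely on top

Compare the two slices. At z = 0.24: the 19×19 cube contributes its full rectangle (area 361.00 mm²); the cube at (4.5, 0) is not intersected at this z (z outside [0.5, 11]); Taking the first minus the rest: none of the subtracted shapes is present at this height, so the 19×19 cube is unchanged — area = 361.00 mm². At z = 5.52: the cube is present — its section is the full 19×19 rectangle (area 361.00 mm²); the cube at (4.5, 0) is present — its section is the full 29×9 rectangle (area 261.00 mm²); Subtracting the remaining from the first: starting from the 19×19 cube (361.00 mm²), the 29×9 cube at (4.5, 0) partially overlaps it — only the 130.50 mm² overlap (of its 261.00 mm²) is removed, clipping the outline — area = 230.50 mm². Checking containment: the cross-section at z = 5.52 is a subset of the cross-section at z = 0.24.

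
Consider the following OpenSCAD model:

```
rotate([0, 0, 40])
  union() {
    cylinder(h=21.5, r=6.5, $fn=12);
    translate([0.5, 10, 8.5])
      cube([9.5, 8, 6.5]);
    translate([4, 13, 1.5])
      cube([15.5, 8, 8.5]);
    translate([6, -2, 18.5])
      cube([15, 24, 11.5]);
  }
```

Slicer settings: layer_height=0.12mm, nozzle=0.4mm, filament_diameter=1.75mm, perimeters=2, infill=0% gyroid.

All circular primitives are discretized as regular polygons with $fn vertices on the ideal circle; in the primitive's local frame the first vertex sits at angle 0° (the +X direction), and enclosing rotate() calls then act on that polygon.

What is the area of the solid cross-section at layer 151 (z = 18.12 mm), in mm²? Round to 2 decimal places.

126.75 mm²

At z = 18.12 mm: the r=6.5 cylinder contributes a regular 12-gon of circumradius 6.5 (area = (12/2)·6.500²·sin(360°/12) = 126.75 mm²); the cube at (0.5, 10) does not reach this height (z outside [8.5, 15]); the cube at (4, 13) does not reach this height (z outside [1.5, 10]); the cube at (6, -2) is not intersected at this z (z outside [18.5, 30]); Taking the union: only the r=6.5 cylinder is present, so the union is just that shape — area = 126.75 mm²; (rotated 40° about Z; rotation is an isometry so areas/perimeters/island counts are preserved). Overall, the cross-section is a single solid region. Net area = 126.75 mm².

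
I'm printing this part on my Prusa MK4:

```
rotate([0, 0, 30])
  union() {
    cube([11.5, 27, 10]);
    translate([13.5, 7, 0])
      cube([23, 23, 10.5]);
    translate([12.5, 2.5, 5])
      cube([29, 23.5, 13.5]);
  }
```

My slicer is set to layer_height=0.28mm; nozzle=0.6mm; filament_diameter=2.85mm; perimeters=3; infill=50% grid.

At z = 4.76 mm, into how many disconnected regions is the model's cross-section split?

2

At z = 4.76 mm: the 11.5×27 cube contributes its full rectangle; the cube at (13.5, 7) is present — its section is the full 23×23 rectangle; the cube at (12.5, 2.5) does not reach this height (z outside [5, 18.5]); Taking the union: the 2 present regions are separate (no shared area or edge), so areas and boundary lengths simply add and each stays a separate island — 2 connected regions; (rotated 30° about Z; rotation is an isometry so areas/perimeters/island counts are preserved). The result has 2 disconnected regions.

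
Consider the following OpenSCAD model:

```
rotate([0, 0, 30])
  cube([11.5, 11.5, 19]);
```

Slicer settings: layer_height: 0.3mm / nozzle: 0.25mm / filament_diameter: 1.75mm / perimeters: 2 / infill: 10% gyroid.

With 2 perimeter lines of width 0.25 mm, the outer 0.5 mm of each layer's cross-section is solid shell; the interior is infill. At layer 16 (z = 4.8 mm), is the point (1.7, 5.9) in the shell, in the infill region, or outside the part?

At z = 4.8 mm: the cube (footprint 11.5×11.5) is included at this height; (rotated 30° about Z; rotation is an isometry so areas/perimeters/island counts are preserved). Overall, the cross-section is a single solid region. Undo the 30° rotation: the query point maps to (4.422, 4.260) in the un-rotated model frame. The nearest boundary edge runs (0.00, 0.00)→(11.50, 0.00); distance from the point to it = 4.26 mm. The point is inside the cross-section and 4.26 mm from the nearest boundary — more than the 0.5 mm shell width (2 × 0.25), so it's in the infill interior.

infill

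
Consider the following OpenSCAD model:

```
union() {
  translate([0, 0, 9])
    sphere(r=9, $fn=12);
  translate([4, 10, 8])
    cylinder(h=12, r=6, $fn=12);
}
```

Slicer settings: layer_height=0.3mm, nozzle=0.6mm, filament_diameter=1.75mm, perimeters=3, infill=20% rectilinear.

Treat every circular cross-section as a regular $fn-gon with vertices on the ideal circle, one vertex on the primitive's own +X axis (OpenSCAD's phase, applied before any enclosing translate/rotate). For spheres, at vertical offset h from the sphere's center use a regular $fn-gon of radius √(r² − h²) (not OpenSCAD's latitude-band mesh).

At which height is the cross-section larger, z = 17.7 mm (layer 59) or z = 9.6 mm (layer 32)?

layer 32 (z = 9.6 mm)

Layer 59 (z = 17.7): the r=9 sphere slices to a regular 12-gon of circumradius 2.304 (√(r²−h²) with h=8.7 from center) (area = (12/2)·2.304²·sin(360°/12) = 15.93 mm²); the cylinder at (4, 10): section is a regular 12-gon, circumradius r=6 (area = (12/2)·6.000²·sin(360°/12) = 108.00 mm²); Combining (union): the 2 present regions are separate (no shared area or edge), so areas and boundary lengths simply add and each stays a separate island — area = 123.93 mm². So its area = 123.93 mm². Layer 32 (z = 9.6): the r=9 sphere slices to a regular 12-gon of circumradius 8.980 (√(r²−h²) with h=0.6 from center) (area = (12/2)·8.980²·sin(360°/12) = 241.92 mm²); the r=6 cylinder at (4, 10) gives a regular 12-gon of circumradius 6 (constant along its height) (area = (12/2)·6.000²·sin(360°/12) = 108.00 mm²); Taking the union: the regions partially overlap — summed areas 349.92 mm² minus the doubly-counted overlap 25.56 mm² gives 324.36 mm² — area = 324.36 mm². So its area = 324.36 mm². Layer 32 is larger (324.36 vs 123.93 mm²).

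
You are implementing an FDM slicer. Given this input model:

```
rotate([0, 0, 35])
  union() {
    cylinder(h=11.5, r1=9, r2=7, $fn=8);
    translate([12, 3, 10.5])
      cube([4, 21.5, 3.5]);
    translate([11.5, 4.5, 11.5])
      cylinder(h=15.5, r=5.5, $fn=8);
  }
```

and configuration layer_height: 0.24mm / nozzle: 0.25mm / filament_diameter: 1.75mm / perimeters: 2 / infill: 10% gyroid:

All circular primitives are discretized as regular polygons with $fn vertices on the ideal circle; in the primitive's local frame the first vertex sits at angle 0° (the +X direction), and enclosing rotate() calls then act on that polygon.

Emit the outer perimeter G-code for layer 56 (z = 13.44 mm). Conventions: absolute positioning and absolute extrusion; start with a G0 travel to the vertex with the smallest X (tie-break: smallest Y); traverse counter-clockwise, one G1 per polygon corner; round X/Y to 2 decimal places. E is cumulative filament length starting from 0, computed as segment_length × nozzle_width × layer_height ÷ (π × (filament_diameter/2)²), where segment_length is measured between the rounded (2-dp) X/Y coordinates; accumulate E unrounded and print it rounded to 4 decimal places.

G0 X-4.22 Y26.95 Z13.44
G1 X4.21 Y14.90 E0.3668
G1 X3.68 Y14.79 E0.3803
G1 X1.42 Y11.24 E0.4853
G1 X2.33 Y7.13 E0.5903
G1 X5.88 Y4.87 E0.6953
G1 X9.99 Y5.78 E0.8003
G1 X12.26 Y9.33 E0.9054
G1 X11.34 Y13.44 E1.0105
G1 X9.14 Y14.84 E1.0755
G1 X-0.95 Y29.25 E1.5144
G1 X-4.22 Y26.95 E1.6141

At z = 13.44 mm: the cone is absent (z outside [0, 11.5]); the cube at (12, 3) is present — its section is the full 4×21.5 rectangle; the r=5.5 cylinder at (11.5, 4.5) contributes a regular 8-gon of circumradius 5.5; Merging all regions: the regions partially overlap (shared area 23.48 mm²), so overlapping operands fuse into one piece — 1 connected region; (rotated 35° about Z; rotation is an isometry so areas/perimeters/island counts are preserved). The outline is a single polygon with 11 vertices. Extrusion per mm of travel: 0.25 × 0.24 / (π × 0.875²) = 0.024945. Accumulating E over each segment gives final E = 1.6141.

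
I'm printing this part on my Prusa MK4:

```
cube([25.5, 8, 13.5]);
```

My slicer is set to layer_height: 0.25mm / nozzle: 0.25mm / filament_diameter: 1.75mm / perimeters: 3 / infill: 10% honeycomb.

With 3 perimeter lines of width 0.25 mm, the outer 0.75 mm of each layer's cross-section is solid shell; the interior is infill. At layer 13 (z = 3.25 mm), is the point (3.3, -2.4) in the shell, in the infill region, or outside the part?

At z = 3.25 mm: the cube is present — its section is the full 25.5×8 rectangle. Overall, the cross-section is a single solid region. The nearest boundary edge runs (0.00, 0.00)→(25.50, 0.00); distance from the point to it = 2.40 mm. The point is not inside any of the regions above, so it lies outside the cross-section (2.40 mm from the nearest boundary).

outside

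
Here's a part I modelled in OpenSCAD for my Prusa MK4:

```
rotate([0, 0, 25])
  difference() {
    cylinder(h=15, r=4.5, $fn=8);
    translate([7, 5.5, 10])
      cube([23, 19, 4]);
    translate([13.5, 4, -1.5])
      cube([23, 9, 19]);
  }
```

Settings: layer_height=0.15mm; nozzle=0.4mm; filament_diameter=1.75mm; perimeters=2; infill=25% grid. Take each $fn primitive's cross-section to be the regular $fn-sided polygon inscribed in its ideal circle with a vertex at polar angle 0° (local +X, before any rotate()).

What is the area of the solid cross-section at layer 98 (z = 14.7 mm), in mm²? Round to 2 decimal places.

57.28 mm²

At z = 14.7 mm: the r=4.5 cylinder gives a regular 8-gon of circumradius 4.5 (constant along its height) (area = (8/2)·4.500²·sin(360°/8) = 57.28 mm²); the cube at (7, 5.5) is not intersected at this z (z outside [10, 14]); the cube at (13.5, 4) is present — its section is the full 23×9 rectangle (area 207.00 mm²); Subtracting the remaining from the first: starting from the r=4.5 cylinder (57.28 mm²), the 23×9 cube at (13.5, 4) misses the remaining region (no effect) — area = 57.28 mm²; (rotated 25° about Z; rotation is an isometry so areas/perimeters/island counts are preserved). Overall, the cross-section is a single solid region. Net area = 57.28 mm².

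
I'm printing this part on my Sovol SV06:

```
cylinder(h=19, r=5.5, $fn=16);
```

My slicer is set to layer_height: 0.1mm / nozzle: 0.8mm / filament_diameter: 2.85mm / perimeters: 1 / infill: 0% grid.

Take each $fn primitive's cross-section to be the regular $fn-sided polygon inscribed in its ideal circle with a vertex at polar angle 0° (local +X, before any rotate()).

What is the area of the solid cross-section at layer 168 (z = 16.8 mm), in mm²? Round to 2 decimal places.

At z = 16.8 mm: the cylinder: section is a regular 16-gon, circumradius r=5.5 (area = (16/2)·5.500²·sin(360°/16) = 92.61 mm²). Overall, the cross-section is a single solid region. Net area = 92.61 mm².

92.61 mm²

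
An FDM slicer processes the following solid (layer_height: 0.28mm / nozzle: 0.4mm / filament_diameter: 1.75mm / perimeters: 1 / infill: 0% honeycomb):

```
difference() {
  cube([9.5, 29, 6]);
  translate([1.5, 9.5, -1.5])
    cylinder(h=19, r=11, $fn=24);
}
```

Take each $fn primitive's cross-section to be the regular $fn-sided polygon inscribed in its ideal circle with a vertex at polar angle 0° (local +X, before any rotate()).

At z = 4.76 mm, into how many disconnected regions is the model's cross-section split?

At z = 4.76 mm: the cube is present — its section is the full 9.5×29 rectangle; the r=11 cylinder at (1.5, 9.5) contributes a regular 24-gon of circumradius 11; After the difference (first − rest): starting from the 9.5×29 cube, the r=11 cylinder at (1.5, 9.5) partially overlaps it — only the 183.18 mm² overlap (of its 375.81 mm²) is removed, clipping the outline — 2 connected regions. The result has 2 disconnected regions.

2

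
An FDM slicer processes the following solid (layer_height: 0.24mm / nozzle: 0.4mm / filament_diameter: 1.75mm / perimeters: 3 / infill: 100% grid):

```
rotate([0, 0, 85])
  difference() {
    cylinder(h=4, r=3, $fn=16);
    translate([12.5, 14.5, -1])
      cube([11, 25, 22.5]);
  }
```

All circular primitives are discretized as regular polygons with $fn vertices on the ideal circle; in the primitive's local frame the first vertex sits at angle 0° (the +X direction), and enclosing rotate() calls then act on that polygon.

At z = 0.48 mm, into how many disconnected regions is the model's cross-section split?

At z = 0.48 mm: the cylinder: section is a regular 16-gon, circumradius r=3; the 11×25 cube at (12.5, 14.5) contributes its full rectangle; After the difference (first − rest): starting from the r=3 cylinder, the 11×25 cube at (12.5, 14.5) misses the remaining region (no effect) — 1 connected region; (rotated 85° about Z; rotation is an isometry so areas/perimeters/island counts are preserved). The result has 1 disconnected region.

1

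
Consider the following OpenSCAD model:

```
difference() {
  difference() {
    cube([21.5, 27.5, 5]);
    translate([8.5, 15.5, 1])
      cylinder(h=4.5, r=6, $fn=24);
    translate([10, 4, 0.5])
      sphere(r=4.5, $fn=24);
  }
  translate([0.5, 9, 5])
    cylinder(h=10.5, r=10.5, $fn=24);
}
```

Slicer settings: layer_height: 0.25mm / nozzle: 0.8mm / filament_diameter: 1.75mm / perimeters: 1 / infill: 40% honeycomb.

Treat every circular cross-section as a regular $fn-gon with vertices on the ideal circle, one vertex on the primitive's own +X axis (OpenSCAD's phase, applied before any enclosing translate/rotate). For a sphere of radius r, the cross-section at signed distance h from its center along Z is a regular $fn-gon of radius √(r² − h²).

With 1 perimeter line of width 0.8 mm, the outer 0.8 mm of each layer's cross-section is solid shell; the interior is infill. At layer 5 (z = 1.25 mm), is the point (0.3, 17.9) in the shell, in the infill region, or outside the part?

shell

At z = 1.25 mm: the cube is present — its section is the full 21.5×27.5 rectangle; the r=6 cylinder at (8.5, 15.5) gives a regular 24-gon of circumradius 6 (constant along its height); the r=4.5 sphere at (10, 4) slices to a regular 24-gon of circumradius 4.437 (√(r²−h²) with h=0.75 from center); Taking the first minus the rest: starting from the 21.5×27.5 cube, the r=6 cylinder at (8.5, 15.5) lies wholly inside it (removes its full 111.81 mm² and its 37.59 mm outline becomes a hole wall); the r=4.5 sphere at (10, 4) partially overlaps it — only the 60.12 mm² overlap (of its 61.15 mm²) is removed, clipping the outline — 1 connected region with 1 hole; the cylinder at (0.5, 9) is absent (z outside [5, 15.5]); Taking the first minus the rest: none of the subtracted shapes is present at this height, so that combined region is unchanged — 1 connected region with 1 hole. Overall, the cross-section is one region with 1 hole. The nearest boundary edge runs (0.00, 0.00)→(0.00, 27.50); distance from the point to it = 0.30 mm. The point is inside the cross-section, 0.30 mm from the nearest boundary — within the 0.8 mm shell band (1 × 0.8).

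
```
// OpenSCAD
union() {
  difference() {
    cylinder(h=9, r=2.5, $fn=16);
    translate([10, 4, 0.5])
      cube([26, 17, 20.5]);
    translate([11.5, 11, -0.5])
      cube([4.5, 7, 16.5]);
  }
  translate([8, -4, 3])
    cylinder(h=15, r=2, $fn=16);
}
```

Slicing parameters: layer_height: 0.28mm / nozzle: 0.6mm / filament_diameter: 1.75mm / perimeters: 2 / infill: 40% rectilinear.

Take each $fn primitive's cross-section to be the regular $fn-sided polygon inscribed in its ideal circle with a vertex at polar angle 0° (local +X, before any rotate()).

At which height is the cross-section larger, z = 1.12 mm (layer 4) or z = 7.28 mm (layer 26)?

layer 26 (z = 7.28 mm)

Layer 4 (z = 1.12): the r=2.5 cylinder contributes a regular 16-gon of circumradius 2.5 (area = (16/2)·2.500²·sin(360°/16) = 19.13 mm²); the cube at (10, 4) is present — its section is the full 26×17 rectangle (area 442.00 mm²); the cube at (11.5, 11) (footprint 4.5×7) is included at this height (area 31.50 mm²); Taking the first minus the rest: starting from the r=2.5 cylinder (19.13 mm²), the 26×17 cube at (10, 4) misses the remaining region (no effect); the 4.5×7 cube at (11.5, 11) misses the remaining region (no effect) — area = 19.13 mm²; the cylinder at (8, -4) is not intersected at this z (z outside [3, 18]); Combining (union): only the result so far is present, so the union is just that shape — area = 19.13 mm². So its area = 19.13 mm². Layer 26 (z = 7.28): the r=2.5 cylinder contributes a regular 16-gon of circumradius 2.5 (area = (16/2)·2.500²·sin(360°/16) = 19.13 mm²); the cube at (10, 4) is present — its section is the full 26×17 rectangle (area 442.00 mm²); the cube at (11.5, 11) is present — its section is the full 4.5×7 rectangle (area 31.50 mm²); Taking the first minus the rest: starting from the r=2.5 cylinder (19.13 mm²), the 26×17 cube at (10, 4) misses the remaining region (no effect); the 4.5×7 cube at (11.5, 11) misses the remaining region (no effect) — area = 19.13 mm²; the cylinder at (8, -4): section is a regular 16-gon, circumradius r=2 (area = (16/2)·2.000²·sin(360°/16) = 12.25 mm²); Merging all regions: the 2 present regions are separate (no shared area or edge), so areas and boundary lengths simply add and each stays a separate island — area = 31.38 mm². So its area = 31.38 mm². Layer 26 is larger (31.38 vs 19.13 mm²).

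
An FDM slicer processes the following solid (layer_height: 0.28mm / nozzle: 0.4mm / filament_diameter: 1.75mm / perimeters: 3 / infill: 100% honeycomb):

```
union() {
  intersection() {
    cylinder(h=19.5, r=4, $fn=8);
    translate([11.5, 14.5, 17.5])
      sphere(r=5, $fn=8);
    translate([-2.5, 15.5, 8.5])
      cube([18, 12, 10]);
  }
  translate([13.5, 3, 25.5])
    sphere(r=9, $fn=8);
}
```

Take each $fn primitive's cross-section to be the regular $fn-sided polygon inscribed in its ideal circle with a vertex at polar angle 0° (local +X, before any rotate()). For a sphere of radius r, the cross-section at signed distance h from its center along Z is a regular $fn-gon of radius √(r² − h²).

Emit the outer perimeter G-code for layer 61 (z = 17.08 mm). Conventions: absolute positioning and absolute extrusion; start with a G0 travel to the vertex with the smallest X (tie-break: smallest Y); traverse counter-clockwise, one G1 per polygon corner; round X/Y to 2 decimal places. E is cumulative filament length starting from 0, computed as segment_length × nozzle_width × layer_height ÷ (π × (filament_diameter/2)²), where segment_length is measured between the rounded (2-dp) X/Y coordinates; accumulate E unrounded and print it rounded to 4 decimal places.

G0 X10.32 Y3.00 Z17.08
G1 X11.25 Y0.75 E0.1134
G1 X13.50 Y-0.18 E0.2267
G1 X15.75 Y0.75 E0.3401
G1 X16.68 Y3.00 E0.4535
G1 X15.75 Y5.25 E0.5668
G1 X13.50 Y6.18 E0.6802
G1 X11.25 Y5.25 E0.7936
G1 X10.32 Y3.00 E0.9069

At z = 17.08 mm: the r=4 cylinder contributes a regular 8-gon of circumradius 4; the r=5 sphere at (11.5, 14.5) slices to a regular 8-gon of circumradius 4.982 (√(r²−h²) with h=0.42 from center); the cube at (-2.5, 15.5) (footprint 18×12) is included at this height; Taking the intersection: the r=5 sphere at (11.5, 14.5) does not overlap the r=4 cylinder (empty); the 18×12 cube at (-2.5, 15.5) does not overlap the running intersection (empty) — nothing remains; the sphere at (13.5, 3): section is a regular 8-gon, circumradius = √(r²−h²) = √(9²−8.42²) = 3.179; Merging all regions: only the r=9 sphere at (13.5, 3) is present, so the union is just that shape — 1 connected region. The outline is a single polygon with 8 vertices. Extrusion per mm of travel: 0.4 × 0.28 / (π × 0.875²) = 0.046564. Accumulating E over each segment gives final E = 0.9069.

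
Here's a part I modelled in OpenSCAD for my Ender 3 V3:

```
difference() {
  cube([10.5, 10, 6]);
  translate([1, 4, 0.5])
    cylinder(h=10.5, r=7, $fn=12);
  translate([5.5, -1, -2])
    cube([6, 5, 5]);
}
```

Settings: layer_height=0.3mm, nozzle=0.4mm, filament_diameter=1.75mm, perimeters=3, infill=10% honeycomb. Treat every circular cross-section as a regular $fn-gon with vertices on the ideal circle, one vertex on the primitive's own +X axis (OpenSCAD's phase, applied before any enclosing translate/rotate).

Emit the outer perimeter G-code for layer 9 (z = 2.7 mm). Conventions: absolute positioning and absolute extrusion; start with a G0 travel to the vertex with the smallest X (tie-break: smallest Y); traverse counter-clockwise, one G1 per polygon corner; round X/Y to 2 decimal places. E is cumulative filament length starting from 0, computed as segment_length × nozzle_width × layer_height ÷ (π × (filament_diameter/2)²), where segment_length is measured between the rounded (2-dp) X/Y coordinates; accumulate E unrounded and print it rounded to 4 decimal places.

At z = 2.7 mm: the cube is present — its section is the full 10.5×10 rectangle; the r=7 cylinder at (1, 4) gives a regular 12-gon of circumradius 7 (constant along its height); the cube at (5.5, -1) (footprint 6×5) is included at this height; Subtracting the remaining from the first: starting from the 10.5×10 cube, the r=7 cylinder at (1, 4) partially overlaps it — only the 70.65 mm² overlap (of its 147.00 mm²) is removed, clipping the outline; the 6×5 cube at (5.5, -1) partially overlaps it — only the 12.24 mm² overlap (of its 30.00 mm²) is removed, clipping the outline — 1 connected region. The outline is a single polygon with 5 vertices. Extrusion per mm of travel: 0.4 × 0.3 / (π × 0.875²) = 0.049890. Accumulating E over each segment gives final E = 1.0776.

G0 X4.56 Y10.00 Z2.70
G1 X7.06 Y7.50 E0.1764
G1 X8.00 Y4.00 E0.3572
G1 X10.50 Y4.00 E0.4819
G1 X10.50 Y10.00 E0.7813
G1 X4.56 Y10.00 E1.0776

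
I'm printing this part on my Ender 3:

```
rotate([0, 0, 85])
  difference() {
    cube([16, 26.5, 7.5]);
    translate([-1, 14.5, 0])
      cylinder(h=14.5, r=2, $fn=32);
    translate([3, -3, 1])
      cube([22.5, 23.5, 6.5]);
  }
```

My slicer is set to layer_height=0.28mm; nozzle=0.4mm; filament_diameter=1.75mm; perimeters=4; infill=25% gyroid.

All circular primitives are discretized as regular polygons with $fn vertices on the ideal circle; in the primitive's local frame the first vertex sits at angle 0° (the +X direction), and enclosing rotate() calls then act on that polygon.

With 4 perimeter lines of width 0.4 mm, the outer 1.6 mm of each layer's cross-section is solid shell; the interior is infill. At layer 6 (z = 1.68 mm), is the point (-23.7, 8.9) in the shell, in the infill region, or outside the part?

At z = 1.68 mm: the cube (footprint 16×26.5) is included at this height; the cylinder at (-1, 14.5): section is a regular 32-gon, circumradius r=2; the cube at (3, -3) is present — its section is the full 22.5×23.5 rectangle; After the difference (first − rest): starting from the 16×26.5 cube, the r=2 cylinder at (-1, 14.5) partially overlaps it — only the 2.43 mm² overlap (of its 12.49 mm²) is removed, clipping the outline; the 22.5×23.5 cube at (3, -3) partially overlaps it — only the 266.50 mm² overlap (of its 528.75 mm²) is removed, clipping the outline — 1 connected region; (whole slice rotated 85° about Z — lengths, areas and connectivity unchanged). Overall, the cross-section is a single solid region. Undo the 85° rotation: the query point maps to (6.801, 24.386) in the un-rotated model frame. The nearest boundary edge runs (0.00, 26.50)→(16.00, 26.50); distance from the point to it = 2.11 mm. The point is inside the cross-section and 2.11 mm from the nearest boundary — more than the 1.6 mm shell width (4 × 0.4), so it's in the infill interior.

infill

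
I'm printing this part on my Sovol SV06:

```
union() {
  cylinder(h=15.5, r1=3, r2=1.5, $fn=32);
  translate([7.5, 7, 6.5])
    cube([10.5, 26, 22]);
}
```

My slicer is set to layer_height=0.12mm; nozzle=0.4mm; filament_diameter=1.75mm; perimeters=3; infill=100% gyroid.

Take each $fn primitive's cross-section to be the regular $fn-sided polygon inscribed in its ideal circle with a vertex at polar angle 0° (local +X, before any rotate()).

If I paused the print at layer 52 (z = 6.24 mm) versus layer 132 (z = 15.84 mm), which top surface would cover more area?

Layer 52 (z = 6.24): the cone (r1=3→r2=1.5) has section circumradius 2.396 here — a regular 32-gon (area = (32/2)·2.396²·sin(360°/32) = 17.92 mm²); the cube at (7.5, 7) is absent (z outside [6.5, 28.5]); Taking the union: only the cone is present, so the union is just that shape — area = 17.92 mm². So its area = 17.92 mm². Layer 132 (z = 15.84): the cone is absent (z outside [0, 15.5]); the 10.5×26 cube at (7.5, 7) contributes its full rectangle (area 273.00 mm²); Combining (union): only the 10.5×26 cube at (7.5, 7) is present, so the union is just that shape — area = 273.00 mm². So its area = 273.00 mm². Layer 132 is larger (273.00 vs 17.92 mm²).

layer 132 (z = 15.84 mm)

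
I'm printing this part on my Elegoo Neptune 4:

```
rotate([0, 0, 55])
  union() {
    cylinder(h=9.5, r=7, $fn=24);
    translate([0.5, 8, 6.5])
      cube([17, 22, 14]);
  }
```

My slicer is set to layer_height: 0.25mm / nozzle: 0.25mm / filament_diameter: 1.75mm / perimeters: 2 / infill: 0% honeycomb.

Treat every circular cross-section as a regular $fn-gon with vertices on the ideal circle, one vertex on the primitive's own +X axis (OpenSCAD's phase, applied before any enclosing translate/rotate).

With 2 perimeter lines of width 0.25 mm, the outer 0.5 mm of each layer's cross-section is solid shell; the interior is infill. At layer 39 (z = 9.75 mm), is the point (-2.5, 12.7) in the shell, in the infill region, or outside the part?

infill

At z = 9.75 mm: the cylinder is not intersected at this z (z outside [0, 9.5]); the cube at (0.5, 8) (footprint 17×22) is included at this height; Merging all regions: only the 17×22 cube at (0.5, 8) is present, so the union is just that shape — 1 connected region; (whole slice rotated 55° about Z — lengths, areas and connectivity unchanged). Overall, the cross-section is a single solid region. Undo the 55° rotation: the query point maps to (8.969, 9.332) in the un-rotated model frame. The nearest boundary edge runs (0.50, 8.00)→(17.50, 8.00); distance from the point to it = 1.33 mm. The point is inside the cross-section and 1.33 mm from the nearest boundary — more than the 0.5 mm shell width (2 × 0.25), so it's in the infill interior.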